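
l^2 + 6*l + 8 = (l + 2)*(l + 4)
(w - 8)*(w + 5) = w^2 - 3*w - 40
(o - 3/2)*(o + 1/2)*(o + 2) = o^3 + o^2 - 11*o/4 - 3/2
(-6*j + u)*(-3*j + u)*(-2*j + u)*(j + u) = -36*j^4 + 25*j^2*u^2 - 10*j*u^3 + u^4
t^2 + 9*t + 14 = (t + 2)*(t + 7)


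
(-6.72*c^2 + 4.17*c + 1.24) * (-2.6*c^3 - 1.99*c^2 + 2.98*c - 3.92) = 17.472*c^5 + 2.5308*c^4 - 31.5479*c^3 + 36.3014*c^2 - 12.6512*c - 4.8608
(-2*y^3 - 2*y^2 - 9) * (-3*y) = 6*y^4 + 6*y^3 + 27*y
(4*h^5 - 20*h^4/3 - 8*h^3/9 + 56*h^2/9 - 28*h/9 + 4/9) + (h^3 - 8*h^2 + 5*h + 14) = 4*h^5 - 20*h^4/3 + h^3/9 - 16*h^2/9 + 17*h/9 + 130/9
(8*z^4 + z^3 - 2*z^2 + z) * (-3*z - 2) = -24*z^5 - 19*z^4 + 4*z^3 + z^2 - 2*z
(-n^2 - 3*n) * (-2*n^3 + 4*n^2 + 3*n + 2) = 2*n^5 + 2*n^4 - 15*n^3 - 11*n^2 - 6*n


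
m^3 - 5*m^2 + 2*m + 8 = (m - 4)*(m - 2)*(m + 1)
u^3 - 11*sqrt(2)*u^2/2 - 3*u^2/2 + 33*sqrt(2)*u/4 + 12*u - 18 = (u - 3/2)*(u - 4*sqrt(2))*(u - 3*sqrt(2)/2)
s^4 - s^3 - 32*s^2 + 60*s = s*(s - 5)*(s - 2)*(s + 6)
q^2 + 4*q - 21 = (q - 3)*(q + 7)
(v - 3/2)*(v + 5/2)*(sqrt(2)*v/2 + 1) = sqrt(2)*v^3/2 + sqrt(2)*v^2/2 + v^2 - 15*sqrt(2)*v/8 + v - 15/4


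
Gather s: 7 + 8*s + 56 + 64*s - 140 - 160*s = -88*s - 77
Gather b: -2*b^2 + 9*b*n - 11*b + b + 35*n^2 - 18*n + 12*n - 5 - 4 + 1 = -2*b^2 + b*(9*n - 10) + 35*n^2 - 6*n - 8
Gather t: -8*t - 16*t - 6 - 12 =-24*t - 18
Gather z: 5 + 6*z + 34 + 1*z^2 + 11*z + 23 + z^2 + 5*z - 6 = 2*z^2 + 22*z + 56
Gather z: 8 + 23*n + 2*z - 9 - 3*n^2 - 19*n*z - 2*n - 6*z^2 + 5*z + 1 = -3*n^2 + 21*n - 6*z^2 + z*(7 - 19*n)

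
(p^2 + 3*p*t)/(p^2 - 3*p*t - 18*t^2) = p/(p - 6*t)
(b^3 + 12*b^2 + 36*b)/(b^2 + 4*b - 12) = b*(b + 6)/(b - 2)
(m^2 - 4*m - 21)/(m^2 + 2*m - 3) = (m - 7)/(m - 1)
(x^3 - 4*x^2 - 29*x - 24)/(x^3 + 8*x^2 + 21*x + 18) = (x^2 - 7*x - 8)/(x^2 + 5*x + 6)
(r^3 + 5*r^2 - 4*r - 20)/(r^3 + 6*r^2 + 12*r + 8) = (r^2 + 3*r - 10)/(r^2 + 4*r + 4)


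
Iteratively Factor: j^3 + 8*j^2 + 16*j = (j + 4)*(j^2 + 4*j) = (j + 4)^2*(j)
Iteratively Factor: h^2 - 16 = (h - 4)*(h + 4)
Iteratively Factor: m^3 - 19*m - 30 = (m + 2)*(m^2 - 2*m - 15) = (m + 2)*(m + 3)*(m - 5)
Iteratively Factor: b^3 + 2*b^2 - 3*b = (b + 3)*(b^2 - b) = b*(b + 3)*(b - 1)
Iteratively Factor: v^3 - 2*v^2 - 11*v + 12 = (v - 1)*(v^2 - v - 12) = (v - 4)*(v - 1)*(v + 3)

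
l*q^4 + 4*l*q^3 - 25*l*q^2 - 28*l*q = q*(q - 4)*(q + 7)*(l*q + l)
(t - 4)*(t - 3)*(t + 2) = t^3 - 5*t^2 - 2*t + 24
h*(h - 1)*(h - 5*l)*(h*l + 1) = h^4*l - 5*h^3*l^2 - h^3*l + h^3 + 5*h^2*l^2 - 5*h^2*l - h^2 + 5*h*l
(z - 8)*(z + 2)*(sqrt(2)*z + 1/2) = sqrt(2)*z^3 - 6*sqrt(2)*z^2 + z^2/2 - 16*sqrt(2)*z - 3*z - 8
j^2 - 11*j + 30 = (j - 6)*(j - 5)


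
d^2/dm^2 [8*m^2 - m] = 16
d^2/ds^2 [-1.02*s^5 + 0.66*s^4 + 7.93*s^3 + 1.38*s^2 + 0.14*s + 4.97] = -20.4*s^3 + 7.92*s^2 + 47.58*s + 2.76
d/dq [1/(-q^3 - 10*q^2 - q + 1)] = (3*q^2 + 20*q + 1)/(q^3 + 10*q^2 + q - 1)^2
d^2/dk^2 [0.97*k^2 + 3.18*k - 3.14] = 1.94000000000000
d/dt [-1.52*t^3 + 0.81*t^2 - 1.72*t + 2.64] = -4.56*t^2 + 1.62*t - 1.72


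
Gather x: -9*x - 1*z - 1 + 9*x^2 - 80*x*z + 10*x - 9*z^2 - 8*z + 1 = 9*x^2 + x*(1 - 80*z) - 9*z^2 - 9*z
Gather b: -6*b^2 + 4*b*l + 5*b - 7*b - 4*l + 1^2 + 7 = -6*b^2 + b*(4*l - 2) - 4*l + 8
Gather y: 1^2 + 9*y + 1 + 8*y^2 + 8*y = 8*y^2 + 17*y + 2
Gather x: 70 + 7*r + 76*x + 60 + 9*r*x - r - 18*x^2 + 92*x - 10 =6*r - 18*x^2 + x*(9*r + 168) + 120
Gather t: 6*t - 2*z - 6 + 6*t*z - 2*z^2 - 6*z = t*(6*z + 6) - 2*z^2 - 8*z - 6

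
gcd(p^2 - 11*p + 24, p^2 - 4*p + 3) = p - 3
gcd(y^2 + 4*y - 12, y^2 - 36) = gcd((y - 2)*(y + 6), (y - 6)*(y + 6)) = y + 6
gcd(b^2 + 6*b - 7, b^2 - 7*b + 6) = b - 1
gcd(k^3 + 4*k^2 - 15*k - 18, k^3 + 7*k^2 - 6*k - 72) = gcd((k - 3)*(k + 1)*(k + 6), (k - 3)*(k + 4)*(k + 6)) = k^2 + 3*k - 18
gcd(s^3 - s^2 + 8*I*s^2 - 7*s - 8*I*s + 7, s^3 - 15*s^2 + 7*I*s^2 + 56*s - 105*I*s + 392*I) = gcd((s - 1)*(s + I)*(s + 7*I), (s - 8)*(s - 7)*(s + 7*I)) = s + 7*I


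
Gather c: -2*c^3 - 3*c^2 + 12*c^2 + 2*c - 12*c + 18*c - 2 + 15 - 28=-2*c^3 + 9*c^2 + 8*c - 15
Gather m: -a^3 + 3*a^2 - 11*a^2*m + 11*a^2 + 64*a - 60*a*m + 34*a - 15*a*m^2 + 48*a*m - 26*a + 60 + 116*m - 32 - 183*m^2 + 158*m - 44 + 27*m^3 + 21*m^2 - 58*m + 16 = -a^3 + 14*a^2 + 72*a + 27*m^3 + m^2*(-15*a - 162) + m*(-11*a^2 - 12*a + 216)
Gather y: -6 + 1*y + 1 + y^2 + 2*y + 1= y^2 + 3*y - 4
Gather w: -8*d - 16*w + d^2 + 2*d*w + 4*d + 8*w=d^2 - 4*d + w*(2*d - 8)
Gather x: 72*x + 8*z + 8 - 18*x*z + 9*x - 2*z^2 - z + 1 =x*(81 - 18*z) - 2*z^2 + 7*z + 9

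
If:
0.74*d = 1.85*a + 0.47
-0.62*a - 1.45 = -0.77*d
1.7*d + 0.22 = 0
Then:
No Solution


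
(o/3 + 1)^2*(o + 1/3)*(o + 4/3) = o^4/9 + 23*o^3/27 + 175*o^2/81 + 53*o/27 + 4/9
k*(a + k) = a*k + k^2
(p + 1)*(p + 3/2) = p^2 + 5*p/2 + 3/2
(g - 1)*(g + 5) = g^2 + 4*g - 5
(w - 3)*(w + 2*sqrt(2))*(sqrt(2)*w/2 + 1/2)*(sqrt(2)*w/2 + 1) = w^4/2 - 3*w^3/2 + 7*sqrt(2)*w^3/4 - 21*sqrt(2)*w^2/4 + 7*w^2/2 - 21*w/2 + sqrt(2)*w - 3*sqrt(2)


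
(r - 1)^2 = r^2 - 2*r + 1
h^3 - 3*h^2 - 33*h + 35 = (h - 7)*(h - 1)*(h + 5)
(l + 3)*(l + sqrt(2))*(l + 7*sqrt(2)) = l^3 + 3*l^2 + 8*sqrt(2)*l^2 + 14*l + 24*sqrt(2)*l + 42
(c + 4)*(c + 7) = c^2 + 11*c + 28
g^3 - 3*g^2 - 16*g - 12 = (g - 6)*(g + 1)*(g + 2)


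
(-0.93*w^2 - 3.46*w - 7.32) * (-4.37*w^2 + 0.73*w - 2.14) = 4.0641*w^4 + 14.4413*w^3 + 31.4528*w^2 + 2.0608*w + 15.6648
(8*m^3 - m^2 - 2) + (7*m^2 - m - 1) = 8*m^3 + 6*m^2 - m - 3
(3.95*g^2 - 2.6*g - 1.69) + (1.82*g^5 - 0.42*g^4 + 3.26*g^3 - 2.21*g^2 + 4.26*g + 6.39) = 1.82*g^5 - 0.42*g^4 + 3.26*g^3 + 1.74*g^2 + 1.66*g + 4.7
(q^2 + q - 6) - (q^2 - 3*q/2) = 5*q/2 - 6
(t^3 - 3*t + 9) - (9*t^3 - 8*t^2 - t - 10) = -8*t^3 + 8*t^2 - 2*t + 19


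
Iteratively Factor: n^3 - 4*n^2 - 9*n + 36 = (n + 3)*(n^2 - 7*n + 12) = (n - 4)*(n + 3)*(n - 3)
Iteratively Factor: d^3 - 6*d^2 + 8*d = (d - 4)*(d^2 - 2*d) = d*(d - 4)*(d - 2)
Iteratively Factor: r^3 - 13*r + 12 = (r + 4)*(r^2 - 4*r + 3) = (r - 1)*(r + 4)*(r - 3)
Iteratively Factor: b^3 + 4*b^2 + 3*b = (b + 1)*(b^2 + 3*b) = (b + 1)*(b + 3)*(b)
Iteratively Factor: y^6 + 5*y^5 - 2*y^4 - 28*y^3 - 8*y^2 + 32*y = (y + 2)*(y^5 + 3*y^4 - 8*y^3 - 12*y^2 + 16*y) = (y - 2)*(y + 2)*(y^4 + 5*y^3 + 2*y^2 - 8*y) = y*(y - 2)*(y + 2)*(y^3 + 5*y^2 + 2*y - 8) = y*(y - 2)*(y - 1)*(y + 2)*(y^2 + 6*y + 8) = y*(y - 2)*(y - 1)*(y + 2)*(y + 4)*(y + 2)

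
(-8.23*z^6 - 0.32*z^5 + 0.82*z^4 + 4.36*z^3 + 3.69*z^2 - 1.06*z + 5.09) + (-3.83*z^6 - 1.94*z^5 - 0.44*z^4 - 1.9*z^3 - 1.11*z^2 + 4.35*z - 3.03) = -12.06*z^6 - 2.26*z^5 + 0.38*z^4 + 2.46*z^3 + 2.58*z^2 + 3.29*z + 2.06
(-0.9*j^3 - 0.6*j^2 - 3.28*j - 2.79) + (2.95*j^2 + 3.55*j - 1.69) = -0.9*j^3 + 2.35*j^2 + 0.27*j - 4.48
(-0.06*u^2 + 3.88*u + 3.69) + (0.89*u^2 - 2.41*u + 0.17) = 0.83*u^2 + 1.47*u + 3.86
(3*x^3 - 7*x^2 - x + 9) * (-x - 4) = -3*x^4 - 5*x^3 + 29*x^2 - 5*x - 36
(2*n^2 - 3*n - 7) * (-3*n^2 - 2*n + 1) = -6*n^4 + 5*n^3 + 29*n^2 + 11*n - 7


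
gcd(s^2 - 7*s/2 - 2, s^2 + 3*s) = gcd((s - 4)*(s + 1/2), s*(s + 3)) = 1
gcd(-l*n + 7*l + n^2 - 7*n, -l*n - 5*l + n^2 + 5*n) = l - n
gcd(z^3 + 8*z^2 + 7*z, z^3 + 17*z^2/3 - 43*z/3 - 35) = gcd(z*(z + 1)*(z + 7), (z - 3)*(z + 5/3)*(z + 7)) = z + 7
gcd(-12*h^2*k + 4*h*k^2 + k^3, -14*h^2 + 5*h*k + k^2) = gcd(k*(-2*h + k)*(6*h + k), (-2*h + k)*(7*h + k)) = 2*h - k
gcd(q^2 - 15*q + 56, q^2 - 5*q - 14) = q - 7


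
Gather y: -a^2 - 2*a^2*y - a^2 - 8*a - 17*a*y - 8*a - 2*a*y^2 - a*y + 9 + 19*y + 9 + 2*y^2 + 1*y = -2*a^2 - 16*a + y^2*(2 - 2*a) + y*(-2*a^2 - 18*a + 20) + 18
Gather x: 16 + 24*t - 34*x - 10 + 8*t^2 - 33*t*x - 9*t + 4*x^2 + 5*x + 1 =8*t^2 + 15*t + 4*x^2 + x*(-33*t - 29) + 7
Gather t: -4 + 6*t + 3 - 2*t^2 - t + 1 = -2*t^2 + 5*t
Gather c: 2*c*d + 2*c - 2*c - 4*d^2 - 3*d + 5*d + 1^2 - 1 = 2*c*d - 4*d^2 + 2*d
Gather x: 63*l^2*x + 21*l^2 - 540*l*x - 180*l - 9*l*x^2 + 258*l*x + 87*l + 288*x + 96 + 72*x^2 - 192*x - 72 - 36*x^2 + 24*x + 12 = 21*l^2 - 93*l + x^2*(36 - 9*l) + x*(63*l^2 - 282*l + 120) + 36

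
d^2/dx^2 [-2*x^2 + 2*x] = -4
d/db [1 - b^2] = -2*b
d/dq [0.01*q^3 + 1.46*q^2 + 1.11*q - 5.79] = 0.03*q^2 + 2.92*q + 1.11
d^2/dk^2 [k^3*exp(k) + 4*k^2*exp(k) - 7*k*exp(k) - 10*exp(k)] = (k^3 + 10*k^2 + 15*k - 16)*exp(k)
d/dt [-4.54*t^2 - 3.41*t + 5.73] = -9.08*t - 3.41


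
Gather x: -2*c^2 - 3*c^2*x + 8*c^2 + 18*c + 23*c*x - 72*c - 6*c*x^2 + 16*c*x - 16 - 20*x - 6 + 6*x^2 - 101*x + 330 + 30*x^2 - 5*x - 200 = 6*c^2 - 54*c + x^2*(36 - 6*c) + x*(-3*c^2 + 39*c - 126) + 108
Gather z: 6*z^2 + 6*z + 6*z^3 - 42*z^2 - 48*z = 6*z^3 - 36*z^2 - 42*z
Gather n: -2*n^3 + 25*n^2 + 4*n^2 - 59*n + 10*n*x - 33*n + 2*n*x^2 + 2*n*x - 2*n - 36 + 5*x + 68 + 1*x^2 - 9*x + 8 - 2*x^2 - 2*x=-2*n^3 + 29*n^2 + n*(2*x^2 + 12*x - 94) - x^2 - 6*x + 40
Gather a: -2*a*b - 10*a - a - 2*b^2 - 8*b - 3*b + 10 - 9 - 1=a*(-2*b - 11) - 2*b^2 - 11*b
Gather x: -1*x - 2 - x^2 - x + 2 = -x^2 - 2*x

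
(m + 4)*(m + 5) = m^2 + 9*m + 20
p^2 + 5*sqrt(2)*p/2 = p*(p + 5*sqrt(2)/2)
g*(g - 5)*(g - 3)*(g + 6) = g^4 - 2*g^3 - 33*g^2 + 90*g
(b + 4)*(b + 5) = b^2 + 9*b + 20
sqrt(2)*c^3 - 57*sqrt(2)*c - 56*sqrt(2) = (c - 8)*(c + 7)*(sqrt(2)*c + sqrt(2))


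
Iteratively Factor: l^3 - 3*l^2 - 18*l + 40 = (l + 4)*(l^2 - 7*l + 10) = (l - 5)*(l + 4)*(l - 2)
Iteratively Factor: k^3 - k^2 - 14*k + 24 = (k + 4)*(k^2 - 5*k + 6) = (k - 3)*(k + 4)*(k - 2)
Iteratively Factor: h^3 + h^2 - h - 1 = (h + 1)*(h^2 - 1) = (h - 1)*(h + 1)*(h + 1)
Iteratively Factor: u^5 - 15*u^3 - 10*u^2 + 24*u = (u + 3)*(u^4 - 3*u^3 - 6*u^2 + 8*u) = (u - 1)*(u + 3)*(u^3 - 2*u^2 - 8*u) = (u - 4)*(u - 1)*(u + 3)*(u^2 + 2*u) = u*(u - 4)*(u - 1)*(u + 3)*(u + 2)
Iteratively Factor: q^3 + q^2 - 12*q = (q)*(q^2 + q - 12) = q*(q - 3)*(q + 4)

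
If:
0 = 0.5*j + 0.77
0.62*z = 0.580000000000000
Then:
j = -1.54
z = 0.94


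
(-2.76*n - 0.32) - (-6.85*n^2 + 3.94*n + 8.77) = 6.85*n^2 - 6.7*n - 9.09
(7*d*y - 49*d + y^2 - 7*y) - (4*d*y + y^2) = 3*d*y - 49*d - 7*y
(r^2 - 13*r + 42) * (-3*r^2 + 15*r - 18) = -3*r^4 + 54*r^3 - 339*r^2 + 864*r - 756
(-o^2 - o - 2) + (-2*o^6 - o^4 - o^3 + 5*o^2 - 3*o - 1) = -2*o^6 - o^4 - o^3 + 4*o^2 - 4*o - 3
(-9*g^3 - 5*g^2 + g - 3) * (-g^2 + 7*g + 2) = 9*g^5 - 58*g^4 - 54*g^3 - 19*g - 6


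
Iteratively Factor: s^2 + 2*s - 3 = (s + 3)*(s - 1)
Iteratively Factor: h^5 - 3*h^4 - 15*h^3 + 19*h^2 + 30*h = (h + 1)*(h^4 - 4*h^3 - 11*h^2 + 30*h) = (h - 2)*(h + 1)*(h^3 - 2*h^2 - 15*h) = (h - 2)*(h + 1)*(h + 3)*(h^2 - 5*h) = h*(h - 2)*(h + 1)*(h + 3)*(h - 5)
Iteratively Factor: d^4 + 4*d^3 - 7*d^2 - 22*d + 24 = (d - 2)*(d^3 + 6*d^2 + 5*d - 12) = (d - 2)*(d + 3)*(d^2 + 3*d - 4) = (d - 2)*(d - 1)*(d + 3)*(d + 4)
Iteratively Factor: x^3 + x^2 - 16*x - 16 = (x - 4)*(x^2 + 5*x + 4) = (x - 4)*(x + 4)*(x + 1)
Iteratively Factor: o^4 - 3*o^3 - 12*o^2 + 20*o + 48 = (o - 4)*(o^3 + o^2 - 8*o - 12) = (o - 4)*(o + 2)*(o^2 - o - 6) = (o - 4)*(o - 3)*(o + 2)*(o + 2)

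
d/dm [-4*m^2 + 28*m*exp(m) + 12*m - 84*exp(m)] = 28*m*exp(m) - 8*m - 56*exp(m) + 12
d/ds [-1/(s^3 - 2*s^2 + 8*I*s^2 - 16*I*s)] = (3*s^2 - 4*s + 16*I*s - 16*I)/(s^2*(s^2 - 2*s + 8*I*s - 16*I)^2)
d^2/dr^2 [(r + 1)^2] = 2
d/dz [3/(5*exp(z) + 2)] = -15*exp(z)/(5*exp(z) + 2)^2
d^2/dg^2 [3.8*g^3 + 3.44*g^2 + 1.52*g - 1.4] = 22.8*g + 6.88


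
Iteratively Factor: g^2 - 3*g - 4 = (g + 1)*(g - 4)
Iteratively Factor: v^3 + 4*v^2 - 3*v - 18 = (v + 3)*(v^2 + v - 6) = (v + 3)^2*(v - 2)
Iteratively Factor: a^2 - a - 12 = (a - 4)*(a + 3)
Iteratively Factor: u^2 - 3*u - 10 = (u + 2)*(u - 5)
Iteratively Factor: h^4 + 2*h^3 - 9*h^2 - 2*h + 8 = (h - 2)*(h^3 + 4*h^2 - h - 4) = (h - 2)*(h + 1)*(h^2 + 3*h - 4) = (h - 2)*(h + 1)*(h + 4)*(h - 1)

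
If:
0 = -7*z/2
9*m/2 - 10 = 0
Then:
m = 20/9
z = 0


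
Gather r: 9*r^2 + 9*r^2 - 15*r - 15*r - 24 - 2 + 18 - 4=18*r^2 - 30*r - 12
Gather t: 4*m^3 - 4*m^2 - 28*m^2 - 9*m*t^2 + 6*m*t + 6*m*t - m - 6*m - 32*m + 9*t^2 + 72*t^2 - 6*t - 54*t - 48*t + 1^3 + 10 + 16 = 4*m^3 - 32*m^2 - 39*m + t^2*(81 - 9*m) + t*(12*m - 108) + 27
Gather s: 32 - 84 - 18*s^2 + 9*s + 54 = -18*s^2 + 9*s + 2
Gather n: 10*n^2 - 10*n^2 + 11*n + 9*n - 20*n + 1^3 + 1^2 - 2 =0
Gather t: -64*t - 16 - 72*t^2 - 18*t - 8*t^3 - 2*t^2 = -8*t^3 - 74*t^2 - 82*t - 16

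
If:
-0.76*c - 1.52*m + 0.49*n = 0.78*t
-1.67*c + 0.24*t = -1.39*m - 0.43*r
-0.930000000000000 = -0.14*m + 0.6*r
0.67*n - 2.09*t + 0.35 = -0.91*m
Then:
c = 0.342929288211245*t - 0.384347276284243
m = 0.223233221636846*t + 0.0165332466597943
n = 2.81620562434399*t - 0.54484366337375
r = 0.0520877517152641*t - 1.54614224244605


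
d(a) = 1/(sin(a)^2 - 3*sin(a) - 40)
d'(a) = (-2*sin(a)*cos(a) + 3*cos(a))/(sin(a)^2 - 3*sin(a) - 40)^2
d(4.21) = -0.03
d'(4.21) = -0.00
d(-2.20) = -0.03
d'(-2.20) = -0.00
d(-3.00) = -0.03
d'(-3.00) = -0.00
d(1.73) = -0.02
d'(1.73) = -0.00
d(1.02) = -0.02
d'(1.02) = 0.00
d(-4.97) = -0.02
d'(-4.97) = 0.00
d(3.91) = -0.03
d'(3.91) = -0.00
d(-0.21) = -0.03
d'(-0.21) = 0.00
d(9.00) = -0.02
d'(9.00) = 0.00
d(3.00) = -0.02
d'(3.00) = 0.00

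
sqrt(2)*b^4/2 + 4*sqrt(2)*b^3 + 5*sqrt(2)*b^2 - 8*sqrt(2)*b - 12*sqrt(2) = (b + 6)*(b - sqrt(2))*(b + sqrt(2))*(sqrt(2)*b/2 + sqrt(2))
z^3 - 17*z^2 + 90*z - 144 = (z - 8)*(z - 6)*(z - 3)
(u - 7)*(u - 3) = u^2 - 10*u + 21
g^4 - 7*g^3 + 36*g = g*(g - 6)*(g - 3)*(g + 2)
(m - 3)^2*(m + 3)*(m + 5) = m^4 + 2*m^3 - 24*m^2 - 18*m + 135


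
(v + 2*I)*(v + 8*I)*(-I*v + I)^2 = -v^4 + 2*v^3 - 10*I*v^3 + 15*v^2 + 20*I*v^2 - 32*v - 10*I*v + 16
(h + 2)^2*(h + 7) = h^3 + 11*h^2 + 32*h + 28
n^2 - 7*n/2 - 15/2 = (n - 5)*(n + 3/2)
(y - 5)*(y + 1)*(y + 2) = y^3 - 2*y^2 - 13*y - 10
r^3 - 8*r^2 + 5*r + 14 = (r - 7)*(r - 2)*(r + 1)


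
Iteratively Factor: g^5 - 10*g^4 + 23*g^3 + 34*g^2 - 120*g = (g - 4)*(g^4 - 6*g^3 - g^2 + 30*g) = g*(g - 4)*(g^3 - 6*g^2 - g + 30) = g*(g - 5)*(g - 4)*(g^2 - g - 6) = g*(g - 5)*(g - 4)*(g + 2)*(g - 3)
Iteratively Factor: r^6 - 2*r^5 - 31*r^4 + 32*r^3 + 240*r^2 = (r + 4)*(r^5 - 6*r^4 - 7*r^3 + 60*r^2) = (r - 5)*(r + 4)*(r^4 - r^3 - 12*r^2) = (r - 5)*(r + 3)*(r + 4)*(r^3 - 4*r^2) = r*(r - 5)*(r + 3)*(r + 4)*(r^2 - 4*r) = r^2*(r - 5)*(r + 3)*(r + 4)*(r - 4)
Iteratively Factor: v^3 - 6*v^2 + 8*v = (v)*(v^2 - 6*v + 8) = v*(v - 4)*(v - 2)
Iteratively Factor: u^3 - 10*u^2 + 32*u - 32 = (u - 4)*(u^2 - 6*u + 8) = (u - 4)^2*(u - 2)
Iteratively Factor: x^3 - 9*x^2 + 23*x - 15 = (x - 3)*(x^2 - 6*x + 5) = (x - 3)*(x - 1)*(x - 5)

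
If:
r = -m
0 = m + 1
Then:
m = -1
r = 1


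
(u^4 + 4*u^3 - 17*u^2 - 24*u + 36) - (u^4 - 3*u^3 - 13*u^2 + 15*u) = 7*u^3 - 4*u^2 - 39*u + 36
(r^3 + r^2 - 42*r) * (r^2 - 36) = r^5 + r^4 - 78*r^3 - 36*r^2 + 1512*r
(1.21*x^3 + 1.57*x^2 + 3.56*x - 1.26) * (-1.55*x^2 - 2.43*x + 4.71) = -1.8755*x^5 - 5.3738*x^4 - 3.634*x^3 + 0.6969*x^2 + 19.8294*x - 5.9346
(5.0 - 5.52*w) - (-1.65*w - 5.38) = 10.38 - 3.87*w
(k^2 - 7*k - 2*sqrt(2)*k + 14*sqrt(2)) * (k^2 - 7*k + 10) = k^4 - 14*k^3 - 2*sqrt(2)*k^3 + 28*sqrt(2)*k^2 + 59*k^2 - 118*sqrt(2)*k - 70*k + 140*sqrt(2)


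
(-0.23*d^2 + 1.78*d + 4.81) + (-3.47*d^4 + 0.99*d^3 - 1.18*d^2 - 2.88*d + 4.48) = -3.47*d^4 + 0.99*d^3 - 1.41*d^2 - 1.1*d + 9.29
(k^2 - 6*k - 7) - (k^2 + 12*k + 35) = -18*k - 42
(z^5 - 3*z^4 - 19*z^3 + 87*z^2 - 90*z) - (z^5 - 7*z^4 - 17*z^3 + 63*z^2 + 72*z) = 4*z^4 - 2*z^3 + 24*z^2 - 162*z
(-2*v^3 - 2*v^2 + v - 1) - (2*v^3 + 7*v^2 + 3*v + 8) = -4*v^3 - 9*v^2 - 2*v - 9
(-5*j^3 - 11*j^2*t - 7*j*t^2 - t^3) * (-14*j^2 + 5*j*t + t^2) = 70*j^5 + 129*j^4*t + 38*j^3*t^2 - 32*j^2*t^3 - 12*j*t^4 - t^5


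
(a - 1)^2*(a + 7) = a^3 + 5*a^2 - 13*a + 7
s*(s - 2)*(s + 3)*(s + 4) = s^4 + 5*s^3 - 2*s^2 - 24*s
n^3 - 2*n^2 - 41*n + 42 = (n - 7)*(n - 1)*(n + 6)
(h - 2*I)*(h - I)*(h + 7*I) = h^3 + 4*I*h^2 + 19*h - 14*I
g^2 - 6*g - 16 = (g - 8)*(g + 2)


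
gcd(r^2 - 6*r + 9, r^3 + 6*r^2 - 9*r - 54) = r - 3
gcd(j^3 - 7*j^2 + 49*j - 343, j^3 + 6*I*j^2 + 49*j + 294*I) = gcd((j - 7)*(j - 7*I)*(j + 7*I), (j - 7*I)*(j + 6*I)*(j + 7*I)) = j^2 + 49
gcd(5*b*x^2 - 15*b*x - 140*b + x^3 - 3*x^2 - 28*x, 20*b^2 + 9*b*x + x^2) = 5*b + x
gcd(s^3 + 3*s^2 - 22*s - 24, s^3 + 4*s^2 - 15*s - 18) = s^2 + 7*s + 6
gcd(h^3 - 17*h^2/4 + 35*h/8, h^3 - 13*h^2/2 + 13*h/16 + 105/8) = h - 7/4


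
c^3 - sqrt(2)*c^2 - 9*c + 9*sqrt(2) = (c - 3)*(c + 3)*(c - sqrt(2))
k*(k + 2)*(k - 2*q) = k^3 - 2*k^2*q + 2*k^2 - 4*k*q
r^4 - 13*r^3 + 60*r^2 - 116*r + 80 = (r - 5)*(r - 4)*(r - 2)^2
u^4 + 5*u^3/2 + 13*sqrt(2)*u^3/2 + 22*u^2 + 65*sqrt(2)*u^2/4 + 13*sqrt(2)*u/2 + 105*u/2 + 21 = (u + 1/2)*(u + 2)*(u + 3*sqrt(2))*(u + 7*sqrt(2)/2)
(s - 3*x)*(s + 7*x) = s^2 + 4*s*x - 21*x^2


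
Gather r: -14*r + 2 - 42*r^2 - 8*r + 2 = -42*r^2 - 22*r + 4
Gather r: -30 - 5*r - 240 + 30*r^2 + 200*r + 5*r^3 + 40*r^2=5*r^3 + 70*r^2 + 195*r - 270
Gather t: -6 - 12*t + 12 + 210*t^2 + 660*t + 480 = 210*t^2 + 648*t + 486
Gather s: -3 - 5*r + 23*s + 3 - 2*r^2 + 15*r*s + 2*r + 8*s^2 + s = -2*r^2 - 3*r + 8*s^2 + s*(15*r + 24)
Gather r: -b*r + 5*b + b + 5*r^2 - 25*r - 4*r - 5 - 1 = 6*b + 5*r^2 + r*(-b - 29) - 6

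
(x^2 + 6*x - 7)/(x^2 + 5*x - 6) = (x + 7)/(x + 6)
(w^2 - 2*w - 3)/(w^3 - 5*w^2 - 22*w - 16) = (w - 3)/(w^2 - 6*w - 16)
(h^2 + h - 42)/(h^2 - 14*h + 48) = (h + 7)/(h - 8)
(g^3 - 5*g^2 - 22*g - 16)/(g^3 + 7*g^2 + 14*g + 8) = (g - 8)/(g + 4)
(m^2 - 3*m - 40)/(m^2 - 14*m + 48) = (m + 5)/(m - 6)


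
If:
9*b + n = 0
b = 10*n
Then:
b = 0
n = 0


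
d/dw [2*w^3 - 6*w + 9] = 6*w^2 - 6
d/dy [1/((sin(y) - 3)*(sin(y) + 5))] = -2*(sin(y) + 1)*cos(y)/((sin(y) - 3)^2*(sin(y) + 5)^2)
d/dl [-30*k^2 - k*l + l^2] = -k + 2*l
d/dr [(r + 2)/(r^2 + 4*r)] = (r*(r + 4) - 2*(r + 2)^2)/(r^2*(r + 4)^2)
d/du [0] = 0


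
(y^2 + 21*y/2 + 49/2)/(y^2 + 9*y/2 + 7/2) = (y + 7)/(y + 1)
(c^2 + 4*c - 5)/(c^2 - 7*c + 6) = (c + 5)/(c - 6)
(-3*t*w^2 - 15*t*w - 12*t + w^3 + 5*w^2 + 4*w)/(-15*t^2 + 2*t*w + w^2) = (w^2 + 5*w + 4)/(5*t + w)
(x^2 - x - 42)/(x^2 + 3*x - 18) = (x - 7)/(x - 3)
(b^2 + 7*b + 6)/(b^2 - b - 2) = (b + 6)/(b - 2)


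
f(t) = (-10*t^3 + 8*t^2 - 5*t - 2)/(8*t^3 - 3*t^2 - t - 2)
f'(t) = (-30*t^2 + 16*t - 5)/(8*t^3 - 3*t^2 - t - 2) + (-24*t^2 + 6*t + 1)*(-10*t^3 + 8*t^2 - 5*t - 2)/(8*t^3 - 3*t^2 - t - 2)^2 = (-34*t^4 + 100*t^3 + 85*t^2 - 44*t + 8)/(64*t^6 - 48*t^5 - 7*t^4 - 26*t^3 + 13*t^2 + 4*t + 4)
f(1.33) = -1.77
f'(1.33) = 2.21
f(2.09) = -1.23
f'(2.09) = 0.18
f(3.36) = -1.16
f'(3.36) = 0.00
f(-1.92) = -1.59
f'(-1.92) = -0.17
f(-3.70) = -1.42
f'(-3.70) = -0.05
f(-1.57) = -1.66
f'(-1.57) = -0.20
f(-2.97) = -1.47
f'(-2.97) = -0.08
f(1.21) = -2.14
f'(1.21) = 4.25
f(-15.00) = -1.29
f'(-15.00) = 0.00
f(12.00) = -1.21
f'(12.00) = 0.00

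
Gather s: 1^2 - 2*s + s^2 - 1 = s^2 - 2*s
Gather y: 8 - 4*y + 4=12 - 4*y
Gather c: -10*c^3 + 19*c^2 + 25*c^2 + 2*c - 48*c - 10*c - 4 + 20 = -10*c^3 + 44*c^2 - 56*c + 16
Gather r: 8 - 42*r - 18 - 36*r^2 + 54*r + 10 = -36*r^2 + 12*r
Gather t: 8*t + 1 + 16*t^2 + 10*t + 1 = 16*t^2 + 18*t + 2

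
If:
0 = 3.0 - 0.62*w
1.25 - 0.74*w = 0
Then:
No Solution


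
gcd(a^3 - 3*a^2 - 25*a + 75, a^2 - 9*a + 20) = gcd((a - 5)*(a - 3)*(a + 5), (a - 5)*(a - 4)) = a - 5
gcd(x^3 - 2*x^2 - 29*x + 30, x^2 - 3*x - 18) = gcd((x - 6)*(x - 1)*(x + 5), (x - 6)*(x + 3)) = x - 6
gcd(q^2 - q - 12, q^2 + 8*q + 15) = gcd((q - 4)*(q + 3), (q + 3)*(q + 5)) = q + 3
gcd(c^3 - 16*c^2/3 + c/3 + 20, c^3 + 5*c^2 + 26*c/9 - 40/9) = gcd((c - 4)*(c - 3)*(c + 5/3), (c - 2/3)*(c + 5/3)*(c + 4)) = c + 5/3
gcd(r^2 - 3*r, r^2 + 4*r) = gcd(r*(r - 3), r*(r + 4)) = r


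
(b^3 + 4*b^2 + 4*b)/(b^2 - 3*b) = (b^2 + 4*b + 4)/(b - 3)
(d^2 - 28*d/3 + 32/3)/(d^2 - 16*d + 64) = (d - 4/3)/(d - 8)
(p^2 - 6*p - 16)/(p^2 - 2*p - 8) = (p - 8)/(p - 4)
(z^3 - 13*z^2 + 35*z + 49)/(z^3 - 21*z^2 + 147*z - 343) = (z + 1)/(z - 7)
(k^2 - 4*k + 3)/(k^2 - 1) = (k - 3)/(k + 1)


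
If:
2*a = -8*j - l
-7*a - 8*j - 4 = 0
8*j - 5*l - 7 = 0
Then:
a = -31/32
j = 89/256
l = -27/32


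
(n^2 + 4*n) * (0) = 0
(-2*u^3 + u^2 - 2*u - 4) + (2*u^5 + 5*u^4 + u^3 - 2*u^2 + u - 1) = 2*u^5 + 5*u^4 - u^3 - u^2 - u - 5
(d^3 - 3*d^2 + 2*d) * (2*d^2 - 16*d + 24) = 2*d^5 - 22*d^4 + 76*d^3 - 104*d^2 + 48*d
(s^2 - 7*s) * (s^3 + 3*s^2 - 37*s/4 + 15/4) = s^5 - 4*s^4 - 121*s^3/4 + 137*s^2/2 - 105*s/4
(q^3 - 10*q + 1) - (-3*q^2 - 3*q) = q^3 + 3*q^2 - 7*q + 1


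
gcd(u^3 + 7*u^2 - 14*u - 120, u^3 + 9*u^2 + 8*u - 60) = u^2 + 11*u + 30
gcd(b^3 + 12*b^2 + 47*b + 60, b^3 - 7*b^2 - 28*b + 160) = b + 5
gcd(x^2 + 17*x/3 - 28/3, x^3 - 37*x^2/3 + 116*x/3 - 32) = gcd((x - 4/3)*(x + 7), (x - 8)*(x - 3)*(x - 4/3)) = x - 4/3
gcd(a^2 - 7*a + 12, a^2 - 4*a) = a - 4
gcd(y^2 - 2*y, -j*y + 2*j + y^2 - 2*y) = y - 2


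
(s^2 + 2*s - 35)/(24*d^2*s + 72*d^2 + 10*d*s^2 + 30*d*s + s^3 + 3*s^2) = (s^2 + 2*s - 35)/(24*d^2*s + 72*d^2 + 10*d*s^2 + 30*d*s + s^3 + 3*s^2)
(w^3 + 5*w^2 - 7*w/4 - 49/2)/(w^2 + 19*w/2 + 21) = (w^2 + 3*w/2 - 7)/(w + 6)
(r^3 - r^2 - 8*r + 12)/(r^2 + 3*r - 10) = (r^2 + r - 6)/(r + 5)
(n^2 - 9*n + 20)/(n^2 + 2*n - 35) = (n - 4)/(n + 7)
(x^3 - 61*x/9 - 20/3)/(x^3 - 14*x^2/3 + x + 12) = (x + 5/3)/(x - 3)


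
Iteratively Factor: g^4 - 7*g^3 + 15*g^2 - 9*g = (g - 3)*(g^3 - 4*g^2 + 3*g) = (g - 3)^2*(g^2 - g) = g*(g - 3)^2*(g - 1)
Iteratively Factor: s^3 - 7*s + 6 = (s + 3)*(s^2 - 3*s + 2) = (s - 1)*(s + 3)*(s - 2)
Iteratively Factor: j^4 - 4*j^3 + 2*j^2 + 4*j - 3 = (j - 1)*(j^3 - 3*j^2 - j + 3) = (j - 1)*(j + 1)*(j^2 - 4*j + 3) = (j - 3)*(j - 1)*(j + 1)*(j - 1)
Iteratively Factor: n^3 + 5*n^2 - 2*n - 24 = (n + 4)*(n^2 + n - 6) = (n - 2)*(n + 4)*(n + 3)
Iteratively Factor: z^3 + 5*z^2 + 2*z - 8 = (z - 1)*(z^2 + 6*z + 8) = (z - 1)*(z + 2)*(z + 4)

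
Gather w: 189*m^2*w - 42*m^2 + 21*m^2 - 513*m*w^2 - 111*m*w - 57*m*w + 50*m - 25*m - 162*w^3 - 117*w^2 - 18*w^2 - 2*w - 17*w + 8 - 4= -21*m^2 + 25*m - 162*w^3 + w^2*(-513*m - 135) + w*(189*m^2 - 168*m - 19) + 4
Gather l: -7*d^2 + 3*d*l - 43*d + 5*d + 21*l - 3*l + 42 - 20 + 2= -7*d^2 - 38*d + l*(3*d + 18) + 24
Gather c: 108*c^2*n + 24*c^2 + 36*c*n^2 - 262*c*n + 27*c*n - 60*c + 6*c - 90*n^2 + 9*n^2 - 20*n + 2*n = c^2*(108*n + 24) + c*(36*n^2 - 235*n - 54) - 81*n^2 - 18*n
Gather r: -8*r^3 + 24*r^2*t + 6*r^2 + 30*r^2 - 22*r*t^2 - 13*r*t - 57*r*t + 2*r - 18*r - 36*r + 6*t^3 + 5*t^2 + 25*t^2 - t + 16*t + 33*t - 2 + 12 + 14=-8*r^3 + r^2*(24*t + 36) + r*(-22*t^2 - 70*t - 52) + 6*t^3 + 30*t^2 + 48*t + 24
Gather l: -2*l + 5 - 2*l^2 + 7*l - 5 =-2*l^2 + 5*l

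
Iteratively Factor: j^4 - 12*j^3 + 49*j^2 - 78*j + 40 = (j - 4)*(j^3 - 8*j^2 + 17*j - 10) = (j - 4)*(j - 2)*(j^2 - 6*j + 5) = (j - 5)*(j - 4)*(j - 2)*(j - 1)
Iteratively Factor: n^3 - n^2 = (n)*(n^2 - n) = n*(n - 1)*(n)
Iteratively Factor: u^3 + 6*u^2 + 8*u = (u)*(u^2 + 6*u + 8) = u*(u + 4)*(u + 2)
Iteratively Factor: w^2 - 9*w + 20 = (w - 4)*(w - 5)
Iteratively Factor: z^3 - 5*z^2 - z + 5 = (z - 1)*(z^2 - 4*z - 5) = (z - 5)*(z - 1)*(z + 1)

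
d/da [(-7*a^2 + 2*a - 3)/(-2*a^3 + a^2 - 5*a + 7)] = (-14*a^4 + 8*a^3 + 15*a^2 - 92*a - 1)/(4*a^6 - 4*a^5 + 21*a^4 - 38*a^3 + 39*a^2 - 70*a + 49)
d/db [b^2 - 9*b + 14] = 2*b - 9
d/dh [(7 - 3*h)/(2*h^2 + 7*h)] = (6*h^2 - 28*h - 49)/(h^2*(4*h^2 + 28*h + 49))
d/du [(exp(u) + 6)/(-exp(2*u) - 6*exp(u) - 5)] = (2*(exp(u) + 3)*(exp(u) + 6) - exp(2*u) - 6*exp(u) - 5)*exp(u)/(exp(2*u) + 6*exp(u) + 5)^2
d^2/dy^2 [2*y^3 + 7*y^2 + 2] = 12*y + 14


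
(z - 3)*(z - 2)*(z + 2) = z^3 - 3*z^2 - 4*z + 12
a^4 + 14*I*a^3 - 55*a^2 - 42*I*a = a*(a + I)*(a + 6*I)*(a + 7*I)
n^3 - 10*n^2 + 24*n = n*(n - 6)*(n - 4)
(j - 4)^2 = j^2 - 8*j + 16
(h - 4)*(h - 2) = h^2 - 6*h + 8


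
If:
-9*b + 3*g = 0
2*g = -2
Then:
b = -1/3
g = -1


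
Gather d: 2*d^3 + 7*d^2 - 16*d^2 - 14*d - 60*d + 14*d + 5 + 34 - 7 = 2*d^3 - 9*d^2 - 60*d + 32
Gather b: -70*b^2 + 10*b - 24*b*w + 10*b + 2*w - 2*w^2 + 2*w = -70*b^2 + b*(20 - 24*w) - 2*w^2 + 4*w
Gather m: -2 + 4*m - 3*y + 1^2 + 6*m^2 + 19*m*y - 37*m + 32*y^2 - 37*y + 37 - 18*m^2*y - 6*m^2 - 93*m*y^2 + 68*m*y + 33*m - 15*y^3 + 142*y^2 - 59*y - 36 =-18*m^2*y + m*(-93*y^2 + 87*y) - 15*y^3 + 174*y^2 - 99*y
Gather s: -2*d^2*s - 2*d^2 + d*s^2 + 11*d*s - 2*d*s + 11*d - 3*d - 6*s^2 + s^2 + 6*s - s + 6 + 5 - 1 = -2*d^2 + 8*d + s^2*(d - 5) + s*(-2*d^2 + 9*d + 5) + 10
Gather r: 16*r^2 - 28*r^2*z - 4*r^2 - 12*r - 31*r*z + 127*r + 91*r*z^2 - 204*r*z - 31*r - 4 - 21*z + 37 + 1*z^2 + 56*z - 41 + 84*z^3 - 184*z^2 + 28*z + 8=r^2*(12 - 28*z) + r*(91*z^2 - 235*z + 84) + 84*z^3 - 183*z^2 + 63*z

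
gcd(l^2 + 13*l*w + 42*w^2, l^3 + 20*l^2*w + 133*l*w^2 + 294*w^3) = l^2 + 13*l*w + 42*w^2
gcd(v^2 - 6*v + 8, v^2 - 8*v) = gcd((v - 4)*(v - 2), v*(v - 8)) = 1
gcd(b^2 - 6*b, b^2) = b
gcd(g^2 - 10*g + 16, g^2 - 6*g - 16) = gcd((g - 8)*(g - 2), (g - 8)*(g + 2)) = g - 8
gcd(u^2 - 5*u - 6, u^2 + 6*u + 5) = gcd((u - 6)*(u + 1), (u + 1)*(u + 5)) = u + 1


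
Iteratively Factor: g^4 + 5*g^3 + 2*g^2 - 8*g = (g - 1)*(g^3 + 6*g^2 + 8*g) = g*(g - 1)*(g^2 + 6*g + 8) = g*(g - 1)*(g + 4)*(g + 2)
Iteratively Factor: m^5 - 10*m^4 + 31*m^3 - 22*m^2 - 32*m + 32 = (m - 4)*(m^4 - 6*m^3 + 7*m^2 + 6*m - 8) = (m - 4)^2*(m^3 - 2*m^2 - m + 2) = (m - 4)^2*(m - 2)*(m^2 - 1) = (m - 4)^2*(m - 2)*(m + 1)*(m - 1)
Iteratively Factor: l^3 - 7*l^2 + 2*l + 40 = (l + 2)*(l^2 - 9*l + 20) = (l - 4)*(l + 2)*(l - 5)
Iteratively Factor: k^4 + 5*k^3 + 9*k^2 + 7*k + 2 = (k + 1)*(k^3 + 4*k^2 + 5*k + 2) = (k + 1)*(k + 2)*(k^2 + 2*k + 1) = (k + 1)^2*(k + 2)*(k + 1)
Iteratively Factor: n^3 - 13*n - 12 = (n - 4)*(n^2 + 4*n + 3) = (n - 4)*(n + 1)*(n + 3)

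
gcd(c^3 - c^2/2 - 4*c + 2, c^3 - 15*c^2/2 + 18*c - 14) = c - 2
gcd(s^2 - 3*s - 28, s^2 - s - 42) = s - 7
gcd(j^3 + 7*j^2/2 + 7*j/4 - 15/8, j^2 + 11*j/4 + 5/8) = j + 5/2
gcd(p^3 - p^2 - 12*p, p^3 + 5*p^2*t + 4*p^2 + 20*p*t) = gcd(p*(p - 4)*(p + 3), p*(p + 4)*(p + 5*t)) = p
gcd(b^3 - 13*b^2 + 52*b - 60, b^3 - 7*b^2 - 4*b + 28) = b - 2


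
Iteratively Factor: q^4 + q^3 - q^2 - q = (q - 1)*(q^3 + 2*q^2 + q) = q*(q - 1)*(q^2 + 2*q + 1) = q*(q - 1)*(q + 1)*(q + 1)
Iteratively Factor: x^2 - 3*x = (x)*(x - 3)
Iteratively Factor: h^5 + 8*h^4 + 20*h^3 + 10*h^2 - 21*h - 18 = (h + 2)*(h^4 + 6*h^3 + 8*h^2 - 6*h - 9) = (h + 2)*(h + 3)*(h^3 + 3*h^2 - h - 3) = (h + 2)*(h + 3)^2*(h^2 - 1) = (h + 1)*(h + 2)*(h + 3)^2*(h - 1)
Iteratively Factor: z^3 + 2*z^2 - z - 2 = (z - 1)*(z^2 + 3*z + 2) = (z - 1)*(z + 2)*(z + 1)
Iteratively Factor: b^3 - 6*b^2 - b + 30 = (b - 5)*(b^2 - b - 6) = (b - 5)*(b - 3)*(b + 2)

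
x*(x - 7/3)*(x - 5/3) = x^3 - 4*x^2 + 35*x/9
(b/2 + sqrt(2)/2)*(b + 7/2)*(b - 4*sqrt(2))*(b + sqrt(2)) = b^4/2 - sqrt(2)*b^3 + 7*b^3/4 - 7*b^2 - 7*sqrt(2)*b^2/2 - 49*b/2 - 4*sqrt(2)*b - 14*sqrt(2)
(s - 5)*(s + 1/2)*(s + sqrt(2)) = s^3 - 9*s^2/2 + sqrt(2)*s^2 - 9*sqrt(2)*s/2 - 5*s/2 - 5*sqrt(2)/2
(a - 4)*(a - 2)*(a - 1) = a^3 - 7*a^2 + 14*a - 8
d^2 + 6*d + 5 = (d + 1)*(d + 5)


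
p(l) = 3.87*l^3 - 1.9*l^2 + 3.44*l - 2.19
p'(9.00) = 909.65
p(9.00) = 2696.10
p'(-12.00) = 1720.88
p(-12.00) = -7004.43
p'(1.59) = 26.75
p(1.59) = 14.03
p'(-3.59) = 166.71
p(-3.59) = -218.09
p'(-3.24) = 137.63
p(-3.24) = -164.91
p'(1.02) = 11.64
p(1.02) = 3.45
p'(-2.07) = 61.05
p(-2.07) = -51.78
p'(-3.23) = 136.84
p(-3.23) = -163.54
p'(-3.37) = 148.10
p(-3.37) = -183.48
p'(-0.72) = 12.19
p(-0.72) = -7.10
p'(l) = 11.61*l^2 - 3.8*l + 3.44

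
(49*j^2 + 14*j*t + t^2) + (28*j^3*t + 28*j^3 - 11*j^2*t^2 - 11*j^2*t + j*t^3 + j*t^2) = 28*j^3*t + 28*j^3 - 11*j^2*t^2 - 11*j^2*t + 49*j^2 + j*t^3 + j*t^2 + 14*j*t + t^2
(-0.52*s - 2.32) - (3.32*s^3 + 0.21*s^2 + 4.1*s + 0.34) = -3.32*s^3 - 0.21*s^2 - 4.62*s - 2.66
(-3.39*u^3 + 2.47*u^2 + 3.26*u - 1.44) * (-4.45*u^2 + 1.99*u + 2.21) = 15.0855*u^5 - 17.7376*u^4 - 17.0836*u^3 + 18.3541*u^2 + 4.339*u - 3.1824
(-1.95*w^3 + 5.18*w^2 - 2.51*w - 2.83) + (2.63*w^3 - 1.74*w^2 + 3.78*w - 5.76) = 0.68*w^3 + 3.44*w^2 + 1.27*w - 8.59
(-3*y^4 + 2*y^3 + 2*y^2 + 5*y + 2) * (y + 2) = -3*y^5 - 4*y^4 + 6*y^3 + 9*y^2 + 12*y + 4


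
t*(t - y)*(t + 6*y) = t^3 + 5*t^2*y - 6*t*y^2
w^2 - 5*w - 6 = (w - 6)*(w + 1)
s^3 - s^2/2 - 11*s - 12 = (s - 4)*(s + 3/2)*(s + 2)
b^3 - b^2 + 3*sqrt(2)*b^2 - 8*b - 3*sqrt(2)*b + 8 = (b - 1)*(b - sqrt(2))*(b + 4*sqrt(2))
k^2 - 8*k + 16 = (k - 4)^2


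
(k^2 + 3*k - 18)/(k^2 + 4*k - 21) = (k + 6)/(k + 7)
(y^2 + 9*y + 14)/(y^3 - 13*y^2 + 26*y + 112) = (y + 7)/(y^2 - 15*y + 56)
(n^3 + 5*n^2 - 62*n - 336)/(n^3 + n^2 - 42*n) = (n^2 - 2*n - 48)/(n*(n - 6))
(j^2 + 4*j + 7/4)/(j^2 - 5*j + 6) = (j^2 + 4*j + 7/4)/(j^2 - 5*j + 6)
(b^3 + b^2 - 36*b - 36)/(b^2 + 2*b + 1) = (b^2 - 36)/(b + 1)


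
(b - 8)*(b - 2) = b^2 - 10*b + 16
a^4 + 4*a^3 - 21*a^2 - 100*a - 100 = (a - 5)*(a + 2)^2*(a + 5)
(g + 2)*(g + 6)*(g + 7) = g^3 + 15*g^2 + 68*g + 84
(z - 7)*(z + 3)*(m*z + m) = m*z^3 - 3*m*z^2 - 25*m*z - 21*m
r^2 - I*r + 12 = (r - 4*I)*(r + 3*I)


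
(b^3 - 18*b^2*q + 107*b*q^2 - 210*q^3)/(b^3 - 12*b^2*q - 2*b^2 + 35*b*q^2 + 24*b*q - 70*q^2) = (b - 6*q)/(b - 2)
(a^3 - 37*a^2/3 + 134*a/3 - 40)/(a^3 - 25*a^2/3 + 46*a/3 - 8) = (a - 5)/(a - 1)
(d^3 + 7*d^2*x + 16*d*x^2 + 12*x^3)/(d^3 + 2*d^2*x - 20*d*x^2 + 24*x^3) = (d^3 + 7*d^2*x + 16*d*x^2 + 12*x^3)/(d^3 + 2*d^2*x - 20*d*x^2 + 24*x^3)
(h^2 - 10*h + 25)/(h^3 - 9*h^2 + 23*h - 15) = (h - 5)/(h^2 - 4*h + 3)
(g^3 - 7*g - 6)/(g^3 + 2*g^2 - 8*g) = (g^3 - 7*g - 6)/(g*(g^2 + 2*g - 8))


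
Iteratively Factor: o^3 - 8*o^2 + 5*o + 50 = (o - 5)*(o^2 - 3*o - 10) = (o - 5)*(o + 2)*(o - 5)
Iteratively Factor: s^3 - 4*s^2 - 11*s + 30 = (s + 3)*(s^2 - 7*s + 10) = (s - 5)*(s + 3)*(s - 2)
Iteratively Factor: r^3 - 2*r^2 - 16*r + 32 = (r + 4)*(r^2 - 6*r + 8) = (r - 4)*(r + 4)*(r - 2)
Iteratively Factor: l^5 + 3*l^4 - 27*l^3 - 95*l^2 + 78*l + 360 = (l + 4)*(l^4 - l^3 - 23*l^2 - 3*l + 90) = (l + 3)*(l + 4)*(l^3 - 4*l^2 - 11*l + 30) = (l + 3)^2*(l + 4)*(l^2 - 7*l + 10) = (l - 5)*(l + 3)^2*(l + 4)*(l - 2)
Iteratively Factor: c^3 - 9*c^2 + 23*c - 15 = (c - 1)*(c^2 - 8*c + 15) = (c - 3)*(c - 1)*(c - 5)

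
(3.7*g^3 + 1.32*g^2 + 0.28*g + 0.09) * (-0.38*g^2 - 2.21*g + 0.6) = -1.406*g^5 - 8.6786*g^4 - 0.8036*g^3 + 0.139*g^2 - 0.0309*g + 0.054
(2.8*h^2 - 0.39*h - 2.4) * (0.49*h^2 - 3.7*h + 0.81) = 1.372*h^4 - 10.5511*h^3 + 2.535*h^2 + 8.5641*h - 1.944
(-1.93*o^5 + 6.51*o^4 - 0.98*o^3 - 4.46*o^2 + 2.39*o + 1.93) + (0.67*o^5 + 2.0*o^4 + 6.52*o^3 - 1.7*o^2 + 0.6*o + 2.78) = -1.26*o^5 + 8.51*o^4 + 5.54*o^3 - 6.16*o^2 + 2.99*o + 4.71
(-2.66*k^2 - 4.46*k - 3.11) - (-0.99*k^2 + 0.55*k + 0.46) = -1.67*k^2 - 5.01*k - 3.57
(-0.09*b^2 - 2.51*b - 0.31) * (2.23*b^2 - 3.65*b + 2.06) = -0.2007*b^4 - 5.2688*b^3 + 8.2848*b^2 - 4.0391*b - 0.6386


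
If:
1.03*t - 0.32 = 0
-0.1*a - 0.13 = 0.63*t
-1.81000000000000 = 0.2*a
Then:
No Solution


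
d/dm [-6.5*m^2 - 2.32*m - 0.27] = -13.0*m - 2.32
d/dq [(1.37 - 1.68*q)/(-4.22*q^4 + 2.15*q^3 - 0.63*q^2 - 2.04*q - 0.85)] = (-21.2688*q^4 + 30.3496*q^3 - 9.8949*q^2 + 1.7262*q + 4.2228)/(17.8084*q^8 - 18.146*q^7 + 9.9397*q^6 + 14.5086*q^5 - 1.2011*q^4 - 1.0846*q^3 + 5.2326*q^2 + 3.468*q + 0.7225)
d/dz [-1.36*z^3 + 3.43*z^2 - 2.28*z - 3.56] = -4.08*z^2 + 6.86*z - 2.28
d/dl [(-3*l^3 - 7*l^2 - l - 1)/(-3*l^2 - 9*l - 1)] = (9*l^4 + 54*l^3 + 69*l^2 + 8*l - 8)/(9*l^4 + 54*l^3 + 87*l^2 + 18*l + 1)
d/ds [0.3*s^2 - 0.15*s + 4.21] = 0.6*s - 0.15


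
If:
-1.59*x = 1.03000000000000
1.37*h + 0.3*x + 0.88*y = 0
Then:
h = 0.141853739154386 - 0.642335766423358*y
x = -0.65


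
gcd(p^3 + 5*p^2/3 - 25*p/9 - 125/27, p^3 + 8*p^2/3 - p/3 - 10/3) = p + 5/3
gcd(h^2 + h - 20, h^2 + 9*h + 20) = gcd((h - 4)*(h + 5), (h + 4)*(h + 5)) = h + 5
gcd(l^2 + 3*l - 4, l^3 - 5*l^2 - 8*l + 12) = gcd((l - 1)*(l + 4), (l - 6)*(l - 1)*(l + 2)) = l - 1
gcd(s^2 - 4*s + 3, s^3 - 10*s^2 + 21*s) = s - 3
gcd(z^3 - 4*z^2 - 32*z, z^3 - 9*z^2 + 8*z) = z^2 - 8*z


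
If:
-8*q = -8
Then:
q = 1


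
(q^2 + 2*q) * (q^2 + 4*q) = q^4 + 6*q^3 + 8*q^2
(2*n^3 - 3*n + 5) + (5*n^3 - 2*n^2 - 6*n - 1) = 7*n^3 - 2*n^2 - 9*n + 4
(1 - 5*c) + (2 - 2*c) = 3 - 7*c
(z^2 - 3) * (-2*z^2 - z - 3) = -2*z^4 - z^3 + 3*z^2 + 3*z + 9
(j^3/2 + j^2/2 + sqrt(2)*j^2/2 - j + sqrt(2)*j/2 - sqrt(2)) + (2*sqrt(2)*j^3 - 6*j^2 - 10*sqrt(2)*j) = j^3/2 + 2*sqrt(2)*j^3 - 11*j^2/2 + sqrt(2)*j^2/2 - 19*sqrt(2)*j/2 - j - sqrt(2)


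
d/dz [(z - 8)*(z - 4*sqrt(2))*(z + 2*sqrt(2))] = 3*z^2 - 16*z - 4*sqrt(2)*z - 16 + 16*sqrt(2)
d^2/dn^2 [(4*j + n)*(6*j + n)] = 2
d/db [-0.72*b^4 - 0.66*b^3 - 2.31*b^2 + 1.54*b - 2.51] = -2.88*b^3 - 1.98*b^2 - 4.62*b + 1.54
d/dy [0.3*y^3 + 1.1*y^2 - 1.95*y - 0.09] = 0.9*y^2 + 2.2*y - 1.95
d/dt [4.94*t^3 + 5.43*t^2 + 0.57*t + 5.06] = 14.82*t^2 + 10.86*t + 0.57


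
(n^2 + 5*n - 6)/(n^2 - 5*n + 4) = (n + 6)/(n - 4)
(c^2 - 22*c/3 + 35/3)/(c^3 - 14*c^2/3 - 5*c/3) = (3*c - 7)/(c*(3*c + 1))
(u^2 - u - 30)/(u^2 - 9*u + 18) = (u + 5)/(u - 3)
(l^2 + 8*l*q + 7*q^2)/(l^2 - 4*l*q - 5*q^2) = (-l - 7*q)/(-l + 5*q)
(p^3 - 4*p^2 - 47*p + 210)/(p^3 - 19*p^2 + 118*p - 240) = (p + 7)/(p - 8)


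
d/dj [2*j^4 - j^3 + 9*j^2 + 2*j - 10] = 8*j^3 - 3*j^2 + 18*j + 2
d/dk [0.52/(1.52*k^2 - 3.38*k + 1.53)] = (1.7576 - 1.5808*k)/(1.52*k^2 - 3.38*k + 1.53)^2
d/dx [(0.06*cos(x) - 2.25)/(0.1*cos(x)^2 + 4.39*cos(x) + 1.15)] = (0.006*cos(x)^2 - 0.45*cos(x) - 9.9465)*sin(x)/(0.01*cos(x)^4 + 0.878*cos(x)^3 + 19.5021*cos(x)^2 + 10.097*cos(x) + 1.3225)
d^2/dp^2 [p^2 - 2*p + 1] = 2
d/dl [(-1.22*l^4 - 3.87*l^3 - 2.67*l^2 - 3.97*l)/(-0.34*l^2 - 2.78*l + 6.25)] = (0.8296*l^5 + 11.4906*l^4 - 8.9828*l^3 - 66.4897*l^2 - 33.375*l - 24.8125)/(0.1156*l^4 + 1.8904*l^3 + 3.4784*l^2 - 34.75*l + 39.0625)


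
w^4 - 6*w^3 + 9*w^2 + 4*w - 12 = (w - 3)*(w - 2)^2*(w + 1)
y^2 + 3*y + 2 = (y + 1)*(y + 2)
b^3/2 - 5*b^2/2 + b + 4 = (b/2 + 1/2)*(b - 4)*(b - 2)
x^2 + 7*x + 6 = (x + 1)*(x + 6)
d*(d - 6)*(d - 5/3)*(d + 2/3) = d^4 - 7*d^3 + 44*d^2/9 + 20*d/3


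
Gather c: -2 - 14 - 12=-28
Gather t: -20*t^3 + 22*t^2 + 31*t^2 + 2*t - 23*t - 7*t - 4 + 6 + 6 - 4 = -20*t^3 + 53*t^2 - 28*t + 4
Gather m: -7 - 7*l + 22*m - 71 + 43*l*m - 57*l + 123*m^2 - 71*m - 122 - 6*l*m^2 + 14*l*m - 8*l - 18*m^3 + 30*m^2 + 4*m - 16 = -72*l - 18*m^3 + m^2*(153 - 6*l) + m*(57*l - 45) - 216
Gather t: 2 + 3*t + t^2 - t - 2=t^2 + 2*t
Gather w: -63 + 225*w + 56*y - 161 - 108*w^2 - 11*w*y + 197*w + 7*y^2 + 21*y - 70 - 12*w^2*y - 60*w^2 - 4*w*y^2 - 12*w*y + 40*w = w^2*(-12*y - 168) + w*(-4*y^2 - 23*y + 462) + 7*y^2 + 77*y - 294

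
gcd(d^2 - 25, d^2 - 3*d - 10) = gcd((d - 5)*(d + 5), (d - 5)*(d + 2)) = d - 5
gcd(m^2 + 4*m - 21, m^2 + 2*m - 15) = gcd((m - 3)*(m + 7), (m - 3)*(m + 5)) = m - 3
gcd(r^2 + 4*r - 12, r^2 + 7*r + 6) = r + 6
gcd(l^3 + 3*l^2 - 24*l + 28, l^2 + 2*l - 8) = l - 2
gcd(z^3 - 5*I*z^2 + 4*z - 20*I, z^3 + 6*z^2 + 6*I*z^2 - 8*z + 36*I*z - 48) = z + 2*I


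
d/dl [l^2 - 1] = 2*l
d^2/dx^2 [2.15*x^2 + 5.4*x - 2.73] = 4.30000000000000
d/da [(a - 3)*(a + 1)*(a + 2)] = 3*a^2 - 7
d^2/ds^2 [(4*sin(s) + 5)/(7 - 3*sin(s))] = 43*(3*sin(s)^2 + 7*sin(s) - 6)/(3*sin(s) - 7)^3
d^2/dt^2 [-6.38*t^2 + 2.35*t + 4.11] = -12.7600000000000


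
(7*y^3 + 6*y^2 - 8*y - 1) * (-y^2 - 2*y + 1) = -7*y^5 - 20*y^4 + 3*y^3 + 23*y^2 - 6*y - 1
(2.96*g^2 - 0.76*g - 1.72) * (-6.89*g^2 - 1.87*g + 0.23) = -20.3944*g^4 - 0.298800000000001*g^3 + 13.9528*g^2 + 3.0416*g - 0.3956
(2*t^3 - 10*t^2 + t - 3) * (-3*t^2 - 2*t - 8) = -6*t^5 + 26*t^4 + t^3 + 87*t^2 - 2*t + 24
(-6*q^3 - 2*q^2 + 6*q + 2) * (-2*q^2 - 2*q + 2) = 12*q^5 + 16*q^4 - 20*q^3 - 20*q^2 + 8*q + 4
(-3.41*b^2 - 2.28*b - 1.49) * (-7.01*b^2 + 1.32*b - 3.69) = 23.9041*b^4 + 11.4816*b^3 + 20.0182*b^2 + 6.4464*b + 5.4981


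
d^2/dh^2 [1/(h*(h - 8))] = 2*(h^2 + h*(h - 8) + (h - 8)^2)/(h^3*(h - 8)^3)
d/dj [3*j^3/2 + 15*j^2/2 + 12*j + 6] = 9*j^2/2 + 15*j + 12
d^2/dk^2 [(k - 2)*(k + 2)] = 2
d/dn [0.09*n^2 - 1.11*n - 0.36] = 0.18*n - 1.11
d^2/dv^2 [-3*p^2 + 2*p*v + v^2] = 2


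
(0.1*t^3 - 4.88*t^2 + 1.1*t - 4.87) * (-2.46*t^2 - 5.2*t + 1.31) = -0.246*t^5 + 11.4848*t^4 + 22.801*t^3 - 0.132600000000001*t^2 + 26.765*t - 6.3797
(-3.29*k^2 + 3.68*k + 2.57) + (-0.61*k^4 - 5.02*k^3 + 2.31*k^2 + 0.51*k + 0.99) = -0.61*k^4 - 5.02*k^3 - 0.98*k^2 + 4.19*k + 3.56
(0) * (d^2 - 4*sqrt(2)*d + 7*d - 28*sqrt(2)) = 0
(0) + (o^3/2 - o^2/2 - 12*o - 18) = o^3/2 - o^2/2 - 12*o - 18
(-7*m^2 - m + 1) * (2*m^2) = -14*m^4 - 2*m^3 + 2*m^2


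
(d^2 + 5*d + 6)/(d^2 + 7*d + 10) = (d + 3)/(d + 5)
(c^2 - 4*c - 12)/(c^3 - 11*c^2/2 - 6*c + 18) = 2/(2*c - 3)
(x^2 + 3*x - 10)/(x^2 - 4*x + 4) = (x + 5)/(x - 2)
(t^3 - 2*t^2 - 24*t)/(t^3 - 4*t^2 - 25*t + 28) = t*(t - 6)/(t^2 - 8*t + 7)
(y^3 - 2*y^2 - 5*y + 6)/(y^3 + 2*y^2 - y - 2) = (y - 3)/(y + 1)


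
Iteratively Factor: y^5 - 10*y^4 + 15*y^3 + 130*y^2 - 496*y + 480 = (y + 4)*(y^4 - 14*y^3 + 71*y^2 - 154*y + 120) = (y - 5)*(y + 4)*(y^3 - 9*y^2 + 26*y - 24) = (y - 5)*(y - 3)*(y + 4)*(y^2 - 6*y + 8) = (y - 5)*(y - 4)*(y - 3)*(y + 4)*(y - 2)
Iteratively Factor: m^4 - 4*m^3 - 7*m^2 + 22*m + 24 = (m + 2)*(m^3 - 6*m^2 + 5*m + 12) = (m - 3)*(m + 2)*(m^2 - 3*m - 4) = (m - 3)*(m + 1)*(m + 2)*(m - 4)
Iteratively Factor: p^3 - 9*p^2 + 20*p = (p)*(p^2 - 9*p + 20) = p*(p - 4)*(p - 5)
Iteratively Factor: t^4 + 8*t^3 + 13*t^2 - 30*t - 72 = (t + 4)*(t^3 + 4*t^2 - 3*t - 18) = (t + 3)*(t + 4)*(t^2 + t - 6) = (t - 2)*(t + 3)*(t + 4)*(t + 3)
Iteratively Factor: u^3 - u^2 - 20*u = (u + 4)*(u^2 - 5*u) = u*(u + 4)*(u - 5)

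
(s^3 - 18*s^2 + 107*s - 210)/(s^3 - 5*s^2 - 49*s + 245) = (s - 6)/(s + 7)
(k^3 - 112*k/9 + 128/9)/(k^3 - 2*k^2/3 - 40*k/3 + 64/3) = (k - 4/3)/(k - 2)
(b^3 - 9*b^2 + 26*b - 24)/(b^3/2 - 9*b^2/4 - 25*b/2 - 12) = 4*(-b^3 + 9*b^2 - 26*b + 24)/(-2*b^3 + 9*b^2 + 50*b + 48)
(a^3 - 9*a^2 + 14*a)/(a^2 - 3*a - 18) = a*(-a^2 + 9*a - 14)/(-a^2 + 3*a + 18)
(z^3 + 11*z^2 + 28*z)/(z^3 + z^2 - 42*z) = (z + 4)/(z - 6)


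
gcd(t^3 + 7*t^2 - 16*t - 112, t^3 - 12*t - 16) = t - 4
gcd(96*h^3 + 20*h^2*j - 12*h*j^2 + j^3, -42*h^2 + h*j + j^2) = 6*h - j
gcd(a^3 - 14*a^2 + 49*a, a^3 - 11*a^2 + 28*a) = a^2 - 7*a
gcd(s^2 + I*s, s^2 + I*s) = s^2 + I*s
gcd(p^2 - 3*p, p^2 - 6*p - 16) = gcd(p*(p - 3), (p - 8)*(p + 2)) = 1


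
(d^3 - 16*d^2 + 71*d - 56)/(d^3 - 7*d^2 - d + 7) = (d - 8)/(d + 1)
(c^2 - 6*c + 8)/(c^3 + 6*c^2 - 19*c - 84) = (c - 2)/(c^2 + 10*c + 21)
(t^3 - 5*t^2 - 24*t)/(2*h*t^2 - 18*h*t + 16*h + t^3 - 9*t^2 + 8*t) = t*(t + 3)/(2*h*t - 2*h + t^2 - t)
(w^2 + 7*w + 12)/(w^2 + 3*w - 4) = (w + 3)/(w - 1)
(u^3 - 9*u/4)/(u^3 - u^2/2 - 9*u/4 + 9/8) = 2*u/(2*u - 1)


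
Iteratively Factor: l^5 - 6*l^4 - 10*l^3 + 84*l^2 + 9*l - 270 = (l - 3)*(l^4 - 3*l^3 - 19*l^2 + 27*l + 90) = (l - 3)*(l + 3)*(l^3 - 6*l^2 - l + 30) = (l - 3)^2*(l + 3)*(l^2 - 3*l - 10) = (l - 3)^2*(l + 2)*(l + 3)*(l - 5)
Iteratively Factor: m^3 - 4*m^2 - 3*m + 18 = (m - 3)*(m^2 - m - 6) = (m - 3)^2*(m + 2)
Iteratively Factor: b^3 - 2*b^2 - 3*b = (b + 1)*(b^2 - 3*b) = (b - 3)*(b + 1)*(b)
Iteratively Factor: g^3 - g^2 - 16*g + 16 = (g + 4)*(g^2 - 5*g + 4) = (g - 4)*(g + 4)*(g - 1)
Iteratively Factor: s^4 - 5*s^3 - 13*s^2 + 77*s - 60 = (s - 1)*(s^3 - 4*s^2 - 17*s + 60) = (s - 3)*(s - 1)*(s^2 - s - 20) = (s - 3)*(s - 1)*(s + 4)*(s - 5)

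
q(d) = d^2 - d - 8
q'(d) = 2*d - 1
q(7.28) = 37.72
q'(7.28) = 13.56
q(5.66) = 18.38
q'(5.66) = 10.32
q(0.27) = -8.20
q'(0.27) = -0.46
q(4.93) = 11.37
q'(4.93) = 8.86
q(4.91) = 11.20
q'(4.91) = 8.82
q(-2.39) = 0.10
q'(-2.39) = -5.78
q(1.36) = -7.51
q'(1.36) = 1.72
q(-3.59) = 8.48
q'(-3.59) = -8.18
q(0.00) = -8.00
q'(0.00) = -1.00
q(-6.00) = 34.00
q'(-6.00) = -13.00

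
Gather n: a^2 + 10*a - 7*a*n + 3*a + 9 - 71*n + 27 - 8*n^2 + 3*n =a^2 + 13*a - 8*n^2 + n*(-7*a - 68) + 36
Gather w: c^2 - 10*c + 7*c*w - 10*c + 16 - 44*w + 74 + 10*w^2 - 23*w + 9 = c^2 - 20*c + 10*w^2 + w*(7*c - 67) + 99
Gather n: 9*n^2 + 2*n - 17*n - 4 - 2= 9*n^2 - 15*n - 6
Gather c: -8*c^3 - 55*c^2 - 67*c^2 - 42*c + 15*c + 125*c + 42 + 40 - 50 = -8*c^3 - 122*c^2 + 98*c + 32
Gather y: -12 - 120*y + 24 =12 - 120*y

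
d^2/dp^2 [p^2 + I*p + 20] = 2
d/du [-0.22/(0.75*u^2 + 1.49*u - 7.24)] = (0.33*u + 0.3278)/(0.75*u^2 + 1.49*u - 7.24)^2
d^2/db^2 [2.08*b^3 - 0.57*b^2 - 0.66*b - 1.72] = 12.48*b - 1.14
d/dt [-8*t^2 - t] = -16*t - 1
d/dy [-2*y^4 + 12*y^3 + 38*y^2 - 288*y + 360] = -8*y^3 + 36*y^2 + 76*y - 288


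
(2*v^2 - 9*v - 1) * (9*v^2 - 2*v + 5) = 18*v^4 - 85*v^3 + 19*v^2 - 43*v - 5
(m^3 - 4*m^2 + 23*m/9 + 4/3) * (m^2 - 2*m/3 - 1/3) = m^5 - 14*m^4/3 + 44*m^3/9 + 26*m^2/27 - 47*m/27 - 4/9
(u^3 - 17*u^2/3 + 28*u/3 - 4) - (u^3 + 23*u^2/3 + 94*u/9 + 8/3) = -40*u^2/3 - 10*u/9 - 20/3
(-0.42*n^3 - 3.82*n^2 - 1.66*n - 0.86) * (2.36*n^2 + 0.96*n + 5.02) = -0.9912*n^5 - 9.4184*n^4 - 9.6932*n^3 - 22.7996*n^2 - 9.1588*n - 4.3172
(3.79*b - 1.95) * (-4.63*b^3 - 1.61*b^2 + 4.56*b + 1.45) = -17.5477*b^4 + 2.9266*b^3 + 20.4219*b^2 - 3.3965*b - 2.8275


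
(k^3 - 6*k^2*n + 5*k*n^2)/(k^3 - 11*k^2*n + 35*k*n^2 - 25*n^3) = k/(k - 5*n)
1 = 1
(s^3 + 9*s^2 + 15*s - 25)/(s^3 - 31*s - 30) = (s^2 + 4*s - 5)/(s^2 - 5*s - 6)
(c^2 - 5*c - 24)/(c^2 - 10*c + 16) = (c + 3)/(c - 2)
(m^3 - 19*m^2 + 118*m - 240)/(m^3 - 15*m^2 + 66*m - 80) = (m - 6)/(m - 2)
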